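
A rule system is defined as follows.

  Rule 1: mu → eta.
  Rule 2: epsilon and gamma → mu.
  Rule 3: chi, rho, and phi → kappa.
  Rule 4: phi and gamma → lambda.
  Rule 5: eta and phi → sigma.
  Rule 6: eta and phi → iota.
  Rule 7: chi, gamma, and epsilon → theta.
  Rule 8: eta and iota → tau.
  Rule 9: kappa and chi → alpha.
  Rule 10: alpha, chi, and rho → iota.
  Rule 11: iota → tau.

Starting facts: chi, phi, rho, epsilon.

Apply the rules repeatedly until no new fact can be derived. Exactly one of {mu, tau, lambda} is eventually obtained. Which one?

chi, rho, and phi hold, so kappa follows (Rule 3).
kappa and chi hold, so alpha follows (Rule 9).
From alpha, chi, and rho, Rule 10 gives iota.
From iota, Rule 11 gives tau.
mu would need epsilon and gamma (Rule 2), but gamma is never established. lambda would need phi and gamma (Rule 4), but gamma is never established.

tau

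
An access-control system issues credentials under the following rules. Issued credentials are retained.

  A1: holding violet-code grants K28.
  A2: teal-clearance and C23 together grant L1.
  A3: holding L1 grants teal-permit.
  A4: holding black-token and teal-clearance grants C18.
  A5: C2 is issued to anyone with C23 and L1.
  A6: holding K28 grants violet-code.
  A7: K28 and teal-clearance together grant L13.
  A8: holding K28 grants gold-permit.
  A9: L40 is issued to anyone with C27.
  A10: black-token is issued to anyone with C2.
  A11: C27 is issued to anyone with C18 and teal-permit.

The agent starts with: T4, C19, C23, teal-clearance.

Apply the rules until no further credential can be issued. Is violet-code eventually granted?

No

violet-code would need K28 (A6), but K28 is never granted.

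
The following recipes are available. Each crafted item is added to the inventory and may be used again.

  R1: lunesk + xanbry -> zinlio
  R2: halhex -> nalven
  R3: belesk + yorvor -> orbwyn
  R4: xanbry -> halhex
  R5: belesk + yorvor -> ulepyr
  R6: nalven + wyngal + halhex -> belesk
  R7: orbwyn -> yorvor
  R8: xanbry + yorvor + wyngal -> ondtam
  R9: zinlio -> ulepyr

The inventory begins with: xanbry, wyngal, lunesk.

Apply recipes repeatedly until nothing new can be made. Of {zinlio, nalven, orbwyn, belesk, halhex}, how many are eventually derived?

Using R1, lunesk and xanbry make zinlio.
xanbry -> halhex (R4).
halhex -> nalven (R2).
nalven + wyngal + halhex -> belesk (R6).
zinlio: reached.
nalven: reached.
orbwyn would need belesk and yorvor (R3), but yorvor is never obtained.
belesk: reached.
halhex: reached.
Reached: zinlio, nalven, belesk, and halhex — 4 of the 5.

4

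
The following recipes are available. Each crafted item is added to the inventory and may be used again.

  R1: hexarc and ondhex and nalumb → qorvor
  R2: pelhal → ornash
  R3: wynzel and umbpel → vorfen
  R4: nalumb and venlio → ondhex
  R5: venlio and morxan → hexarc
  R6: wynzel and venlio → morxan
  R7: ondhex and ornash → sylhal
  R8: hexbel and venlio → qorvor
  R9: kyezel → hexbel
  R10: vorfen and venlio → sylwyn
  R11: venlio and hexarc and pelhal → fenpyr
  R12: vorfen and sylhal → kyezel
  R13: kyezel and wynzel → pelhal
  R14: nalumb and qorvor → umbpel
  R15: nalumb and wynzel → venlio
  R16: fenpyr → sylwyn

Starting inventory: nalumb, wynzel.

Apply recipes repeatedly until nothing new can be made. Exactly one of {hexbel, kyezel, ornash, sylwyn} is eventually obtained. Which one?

sylwyn

nalumb and wynzel → venlio (R15).
nalumb and venlio → ondhex (R4).
Using R6, wynzel and venlio make morxan.
venlio and morxan → hexarc (R5).
hexarc and ondhex and nalumb → qorvor (R1).
nalumb and qorvor → umbpel (R14).
wynzel and umbpel → vorfen (R3).
vorfen and venlio → sylwyn (R10).
ornash would need pelhal (R2), but pelhal is never obtained. hexbel would need kyezel (R9), but kyezel is never obtained. kyezel would need vorfen and sylhal (R12), but sylhal is never obtained.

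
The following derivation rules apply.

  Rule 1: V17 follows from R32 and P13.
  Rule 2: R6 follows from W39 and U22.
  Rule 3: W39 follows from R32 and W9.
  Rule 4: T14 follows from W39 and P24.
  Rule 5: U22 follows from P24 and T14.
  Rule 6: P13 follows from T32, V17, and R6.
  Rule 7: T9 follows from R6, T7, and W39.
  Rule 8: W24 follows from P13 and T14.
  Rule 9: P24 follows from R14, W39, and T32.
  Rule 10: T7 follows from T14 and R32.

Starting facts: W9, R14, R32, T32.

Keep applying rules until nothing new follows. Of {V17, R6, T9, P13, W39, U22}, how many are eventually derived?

From R32 and W9, Rule 3 gives W39.
From R14, W39, and T32, Rule 9 gives P24.
From W39 and P24, Rule 4 gives T14.
From P24 and T14, Rule 5 gives U22.
T14 and R32 hold, so T7 follows (Rule 10).
From W39 and U22, Rule 2 gives R6.
R6, T7, and W39 hold, so T9 follows (Rule 7).
V17 would need R32 and P13 (Rule 1), but P13 is never established.
R6: reached.
T9: reached.
P13 would need T32, V17, and R6 (Rule 6), but V17 is never established.
W39: reached.
U22: reached.
Reached: R6, T9, W39, and U22 — 4 of the 6.

4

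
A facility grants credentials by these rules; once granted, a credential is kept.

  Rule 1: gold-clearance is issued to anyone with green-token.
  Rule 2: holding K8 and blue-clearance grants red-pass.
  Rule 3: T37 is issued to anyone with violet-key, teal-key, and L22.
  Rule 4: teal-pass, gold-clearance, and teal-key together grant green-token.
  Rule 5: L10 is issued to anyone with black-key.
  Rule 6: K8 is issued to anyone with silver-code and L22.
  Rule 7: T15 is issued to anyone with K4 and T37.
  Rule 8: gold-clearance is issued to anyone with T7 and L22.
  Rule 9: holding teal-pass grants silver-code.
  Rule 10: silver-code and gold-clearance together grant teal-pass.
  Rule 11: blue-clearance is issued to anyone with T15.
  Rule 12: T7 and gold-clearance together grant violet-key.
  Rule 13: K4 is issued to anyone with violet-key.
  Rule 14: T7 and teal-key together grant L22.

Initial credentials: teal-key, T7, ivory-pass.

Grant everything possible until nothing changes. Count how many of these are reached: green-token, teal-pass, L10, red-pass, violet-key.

1

Holding T7 and teal-key grants L22 (Rule 14).
Holding T7 and L22 grants gold-clearance (Rule 8).
Holding T7 and gold-clearance grants violet-key (Rule 12).
green-token would need teal-pass, gold-clearance, and teal-key (Rule 4), but teal-pass is never granted.
teal-pass would need silver-code and gold-clearance (Rule 10), but silver-code is never granted.
L10 would need black-key (Rule 5), but black-key is never granted.
red-pass would need K8 and blue-clearance (Rule 2), but K8 is never granted.
violet-key: reached.
Reached: violet-key — 1 of the 5.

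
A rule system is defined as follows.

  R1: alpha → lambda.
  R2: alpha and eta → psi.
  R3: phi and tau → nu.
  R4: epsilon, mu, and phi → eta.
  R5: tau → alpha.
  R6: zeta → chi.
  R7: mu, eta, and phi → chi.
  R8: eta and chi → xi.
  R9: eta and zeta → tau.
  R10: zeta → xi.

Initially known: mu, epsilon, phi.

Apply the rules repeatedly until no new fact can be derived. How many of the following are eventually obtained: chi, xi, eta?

3

epsilon, mu, and phi hold, so eta follows (R4).
mu, eta, and phi hold, so chi follows (R7).
eta and chi hold, so xi follows (R8).
chi: reached.
xi: reached.
eta: reached.
All 3 are reached.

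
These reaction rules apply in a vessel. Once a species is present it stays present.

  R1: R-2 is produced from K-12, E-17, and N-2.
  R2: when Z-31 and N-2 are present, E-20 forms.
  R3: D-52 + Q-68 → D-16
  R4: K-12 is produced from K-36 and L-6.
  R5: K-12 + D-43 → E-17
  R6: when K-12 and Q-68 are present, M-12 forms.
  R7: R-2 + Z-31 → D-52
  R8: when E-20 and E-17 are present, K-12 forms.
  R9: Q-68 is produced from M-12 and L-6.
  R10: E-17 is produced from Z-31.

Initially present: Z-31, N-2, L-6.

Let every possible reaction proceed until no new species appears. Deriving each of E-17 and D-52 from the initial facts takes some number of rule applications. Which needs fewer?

E-17

E-17: Z-31 present → E-17 forms (R10). [1 rule application]
D-52: Z-31 present → E-17 forms (R10). Z-31 and N-2 present → E-20 forms (R2). E-20 and E-17 present → K-12 forms (R8). K-12, E-17, and N-2 present → R-2 forms (R1). R-2 and Z-31 present → D-52 forms (R7). [5 rule applications]
E-17 needs fewer.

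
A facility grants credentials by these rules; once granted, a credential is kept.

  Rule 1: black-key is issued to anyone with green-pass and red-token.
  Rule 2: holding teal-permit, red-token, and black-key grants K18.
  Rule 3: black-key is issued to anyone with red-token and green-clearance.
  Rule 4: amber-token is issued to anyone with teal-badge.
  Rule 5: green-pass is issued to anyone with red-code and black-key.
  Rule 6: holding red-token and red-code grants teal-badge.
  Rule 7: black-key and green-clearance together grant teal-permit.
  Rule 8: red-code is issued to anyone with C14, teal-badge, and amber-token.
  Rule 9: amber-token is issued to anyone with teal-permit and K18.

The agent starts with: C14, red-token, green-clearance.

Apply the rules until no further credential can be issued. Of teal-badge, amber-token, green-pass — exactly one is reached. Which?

amber-token

Holding red-token and green-clearance grants black-key (Rule 3).
Holding black-key and green-clearance grants teal-permit (Rule 7).
Holding teal-permit, red-token, and black-key grants K18 (Rule 2).
Holding teal-permit and K18 grants amber-token (Rule 9).
green-pass would need red-code and black-key (Rule 5), but red-code is never granted. teal-badge would need red-token and red-code (Rule 6), but red-code is never granted.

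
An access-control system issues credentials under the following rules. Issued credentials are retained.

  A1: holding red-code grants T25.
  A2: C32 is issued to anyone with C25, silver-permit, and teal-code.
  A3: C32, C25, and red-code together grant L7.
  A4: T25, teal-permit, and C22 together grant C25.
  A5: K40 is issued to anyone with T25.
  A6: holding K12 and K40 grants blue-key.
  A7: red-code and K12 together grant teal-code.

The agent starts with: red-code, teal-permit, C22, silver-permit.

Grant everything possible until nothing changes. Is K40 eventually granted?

Yes

Holding red-code grants T25 (A1).
Holding T25 grants K40 (A5).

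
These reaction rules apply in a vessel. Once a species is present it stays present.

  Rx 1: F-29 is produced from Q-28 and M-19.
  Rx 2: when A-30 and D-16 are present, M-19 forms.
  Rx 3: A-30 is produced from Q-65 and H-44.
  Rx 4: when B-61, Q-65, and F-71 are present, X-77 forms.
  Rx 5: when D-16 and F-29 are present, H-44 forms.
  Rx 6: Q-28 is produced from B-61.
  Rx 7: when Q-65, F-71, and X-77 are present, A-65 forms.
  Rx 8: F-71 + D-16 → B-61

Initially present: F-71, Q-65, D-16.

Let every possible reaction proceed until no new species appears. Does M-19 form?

M-19 would need A-30 and D-16 (Rx 2), but A-30 never forms.

No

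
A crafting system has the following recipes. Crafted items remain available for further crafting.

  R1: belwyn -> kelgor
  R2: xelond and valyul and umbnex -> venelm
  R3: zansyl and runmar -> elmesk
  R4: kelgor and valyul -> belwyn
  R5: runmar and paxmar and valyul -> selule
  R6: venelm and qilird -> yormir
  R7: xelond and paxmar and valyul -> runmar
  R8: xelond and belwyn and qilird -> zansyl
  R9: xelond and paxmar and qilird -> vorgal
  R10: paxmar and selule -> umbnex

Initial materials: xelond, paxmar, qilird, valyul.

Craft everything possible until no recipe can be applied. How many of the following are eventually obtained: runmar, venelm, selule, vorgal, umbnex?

5

xelond and paxmar and valyul -> runmar (R7).
xelond and paxmar and qilird -> vorgal (R9).
Using R5, runmar, paxmar, and valyul make selule.
Using R10, paxmar and selule make umbnex.
Using R2, xelond, valyul, and umbnex make venelm.
runmar: reached.
venelm: reached.
selule: reached.
vorgal: reached.
umbnex: reached.
All 5 are reached.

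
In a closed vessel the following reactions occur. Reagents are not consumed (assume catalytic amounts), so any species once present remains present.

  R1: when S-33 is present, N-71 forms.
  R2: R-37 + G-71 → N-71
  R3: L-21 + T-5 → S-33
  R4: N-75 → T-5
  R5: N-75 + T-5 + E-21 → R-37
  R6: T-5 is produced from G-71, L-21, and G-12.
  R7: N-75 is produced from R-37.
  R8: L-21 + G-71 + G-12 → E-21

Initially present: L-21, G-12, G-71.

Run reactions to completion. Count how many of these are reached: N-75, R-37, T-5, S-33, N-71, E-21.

4

L-21, G-71, and G-12 present → E-21 forms (R8).
G-71, L-21, and G-12 present → T-5 forms (R6).
L-21 and T-5 present → S-33 forms (R3).
S-33 present → N-71 forms (R1).
N-75 would need R-37 (R7), but R-37 never forms.
R-37 would need N-75, T-5, and E-21 (R5), but N-75 never forms.
T-5: reached.
S-33: reached.
N-71: reached.
E-21: reached.
Reached: T-5, S-33, N-71, and E-21 — 4 of the 6.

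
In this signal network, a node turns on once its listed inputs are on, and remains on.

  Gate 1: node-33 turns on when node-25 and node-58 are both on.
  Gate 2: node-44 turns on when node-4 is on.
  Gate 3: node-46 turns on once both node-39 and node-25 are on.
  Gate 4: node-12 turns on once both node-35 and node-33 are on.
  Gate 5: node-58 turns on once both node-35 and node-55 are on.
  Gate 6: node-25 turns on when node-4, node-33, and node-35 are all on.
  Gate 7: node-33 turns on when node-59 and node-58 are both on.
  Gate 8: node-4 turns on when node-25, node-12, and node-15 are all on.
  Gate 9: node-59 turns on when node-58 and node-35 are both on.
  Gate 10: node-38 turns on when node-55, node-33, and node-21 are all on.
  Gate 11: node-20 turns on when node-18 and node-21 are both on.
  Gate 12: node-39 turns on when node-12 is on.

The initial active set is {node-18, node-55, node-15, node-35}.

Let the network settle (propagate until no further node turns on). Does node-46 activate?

No

node-46 would need node-39 and node-25 (Gate 3), but node-25 never turns on.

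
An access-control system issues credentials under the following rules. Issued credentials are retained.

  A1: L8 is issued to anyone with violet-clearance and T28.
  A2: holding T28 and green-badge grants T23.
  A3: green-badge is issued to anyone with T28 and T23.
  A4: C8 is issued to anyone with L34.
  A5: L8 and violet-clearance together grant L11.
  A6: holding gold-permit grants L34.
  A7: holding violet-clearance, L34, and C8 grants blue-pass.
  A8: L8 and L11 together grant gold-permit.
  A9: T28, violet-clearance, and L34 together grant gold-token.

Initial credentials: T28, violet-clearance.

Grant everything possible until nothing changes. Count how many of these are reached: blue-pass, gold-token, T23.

Holding violet-clearance and T28 grants L8 (A1).
Holding L8 and violet-clearance grants L11 (A5).
Holding L8 and L11 grants gold-permit (A8).
Holding gold-permit grants L34 (A6).
Holding L34 grants C8 (A4).
Holding T28, violet-clearance, and L34 grants gold-token (A9).
Holding violet-clearance, L34, and C8 grants blue-pass (A7).
blue-pass: reached.
gold-token: reached.
T23 would need T28 and green-badge (A2), but green-badge is never granted.
Reached: blue-pass and gold-token — 2 of the 3.

2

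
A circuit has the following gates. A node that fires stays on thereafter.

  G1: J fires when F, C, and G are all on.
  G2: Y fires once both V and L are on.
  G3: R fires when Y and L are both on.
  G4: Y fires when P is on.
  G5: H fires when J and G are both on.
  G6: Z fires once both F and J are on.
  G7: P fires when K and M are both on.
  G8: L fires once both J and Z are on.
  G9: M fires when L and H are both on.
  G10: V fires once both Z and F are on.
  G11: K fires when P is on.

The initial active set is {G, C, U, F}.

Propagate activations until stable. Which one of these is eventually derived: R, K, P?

R

F, C, and G are on, so J fires (G1).
F and J are on, so Z fires (G6).
G8: J and Z on → L on.
G10: Z and F on → V on.
G2: V and L on → Y on.
Y and L are on, so R fires (G3).
P would need K and M (G7), but K never turns on. K would need P (G11), but P never turns on.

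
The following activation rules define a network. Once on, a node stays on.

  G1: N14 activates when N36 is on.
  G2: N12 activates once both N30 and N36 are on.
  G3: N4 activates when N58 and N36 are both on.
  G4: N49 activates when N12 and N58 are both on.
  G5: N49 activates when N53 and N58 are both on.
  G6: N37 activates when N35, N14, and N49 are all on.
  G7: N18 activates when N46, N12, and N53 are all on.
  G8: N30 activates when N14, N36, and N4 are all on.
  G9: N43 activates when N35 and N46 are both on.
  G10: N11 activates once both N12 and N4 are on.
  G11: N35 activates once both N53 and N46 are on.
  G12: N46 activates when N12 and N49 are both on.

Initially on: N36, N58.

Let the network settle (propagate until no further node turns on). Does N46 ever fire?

N36 is on, so N14 activates (G1).
N58 and N36 are on, so N4 activates (G3).
G8: N14, N36, and N4 on → N30 on.
G2: N30 and N36 on → N12 on.
N12 and N58 are on, so N49 activates (G4).
G12: N12 and N49 on → N46 on.

Yes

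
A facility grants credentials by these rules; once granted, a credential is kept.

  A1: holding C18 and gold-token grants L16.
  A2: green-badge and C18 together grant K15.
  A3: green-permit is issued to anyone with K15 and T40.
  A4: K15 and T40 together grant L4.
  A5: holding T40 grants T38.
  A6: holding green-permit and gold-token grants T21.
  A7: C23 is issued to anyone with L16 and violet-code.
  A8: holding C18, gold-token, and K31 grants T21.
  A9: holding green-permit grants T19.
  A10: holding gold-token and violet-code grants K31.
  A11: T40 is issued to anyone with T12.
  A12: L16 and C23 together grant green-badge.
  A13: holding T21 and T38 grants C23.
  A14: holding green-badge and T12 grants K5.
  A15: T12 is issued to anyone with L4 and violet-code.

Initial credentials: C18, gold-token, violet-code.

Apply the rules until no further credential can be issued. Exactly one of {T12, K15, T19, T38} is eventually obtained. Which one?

K15

Holding C18 and gold-token grants L16 (A1).
Holding L16 and violet-code grants C23 (A7).
Holding L16 and C23 grants green-badge (A12).
Holding green-badge and C18 grants K15 (A2).
T12 would need L4 and violet-code (A15), but L4 is never granted. T38 would need T40 (A5), but T40 is never granted. T19 would need green-permit (A9), but green-permit is never granted.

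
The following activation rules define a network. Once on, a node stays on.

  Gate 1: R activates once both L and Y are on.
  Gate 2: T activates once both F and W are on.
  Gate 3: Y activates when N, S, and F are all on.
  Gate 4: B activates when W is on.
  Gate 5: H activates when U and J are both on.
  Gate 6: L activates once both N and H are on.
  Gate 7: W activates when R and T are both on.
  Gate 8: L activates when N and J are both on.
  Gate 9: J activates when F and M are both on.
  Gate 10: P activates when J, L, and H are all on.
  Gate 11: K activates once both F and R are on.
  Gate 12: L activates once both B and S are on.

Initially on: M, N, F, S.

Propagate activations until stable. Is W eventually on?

W would need R and T (Gate 7), but T never turns on.

No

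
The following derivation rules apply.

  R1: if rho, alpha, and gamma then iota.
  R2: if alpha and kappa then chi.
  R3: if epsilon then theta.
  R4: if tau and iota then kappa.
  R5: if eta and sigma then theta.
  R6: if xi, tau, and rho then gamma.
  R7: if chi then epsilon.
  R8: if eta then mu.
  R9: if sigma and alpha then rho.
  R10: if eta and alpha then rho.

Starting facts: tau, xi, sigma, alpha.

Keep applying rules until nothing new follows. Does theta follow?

Yes

sigma and alpha hold, so rho follows (R9).
From xi, tau, and rho, R6 gives gamma.
rho, alpha, and gamma hold, so iota follows (R1).
tau and iota hold, so kappa follows (R4).
From alpha and kappa, R2 gives chi.
From chi, R7 gives epsilon.
epsilon holds, so theta follows (R3).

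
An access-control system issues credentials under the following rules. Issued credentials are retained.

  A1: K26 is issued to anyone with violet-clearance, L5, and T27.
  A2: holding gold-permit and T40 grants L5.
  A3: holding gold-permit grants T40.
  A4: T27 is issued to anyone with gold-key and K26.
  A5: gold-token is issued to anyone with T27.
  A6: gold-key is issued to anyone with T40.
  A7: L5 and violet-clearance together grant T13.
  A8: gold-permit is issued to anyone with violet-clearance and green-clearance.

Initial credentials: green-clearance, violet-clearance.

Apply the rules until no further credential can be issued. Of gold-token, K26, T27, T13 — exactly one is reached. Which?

T13

Holding violet-clearance and green-clearance grants gold-permit (A8).
Holding gold-permit grants T40 (A3).
Holding gold-permit and T40 grants L5 (A2).
Holding L5 and violet-clearance grants T13 (A7).
T27 would need gold-key and K26 (A4), but K26 is never granted. K26 would need violet-clearance, L5, and T27 (A1), but T27 is never granted. gold-token would need T27 (A5), but T27 is never granted.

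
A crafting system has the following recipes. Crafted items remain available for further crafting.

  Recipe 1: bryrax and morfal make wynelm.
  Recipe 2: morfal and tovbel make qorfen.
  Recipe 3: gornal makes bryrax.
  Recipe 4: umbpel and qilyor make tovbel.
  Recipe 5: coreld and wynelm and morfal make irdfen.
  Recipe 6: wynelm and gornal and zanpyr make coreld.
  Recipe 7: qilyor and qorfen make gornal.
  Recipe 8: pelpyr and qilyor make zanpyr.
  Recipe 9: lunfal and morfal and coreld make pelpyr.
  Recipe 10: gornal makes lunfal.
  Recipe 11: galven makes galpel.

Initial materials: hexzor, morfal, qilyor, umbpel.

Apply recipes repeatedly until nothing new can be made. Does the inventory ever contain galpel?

galpel would need galven (Recipe 11), but galven is never obtained.

No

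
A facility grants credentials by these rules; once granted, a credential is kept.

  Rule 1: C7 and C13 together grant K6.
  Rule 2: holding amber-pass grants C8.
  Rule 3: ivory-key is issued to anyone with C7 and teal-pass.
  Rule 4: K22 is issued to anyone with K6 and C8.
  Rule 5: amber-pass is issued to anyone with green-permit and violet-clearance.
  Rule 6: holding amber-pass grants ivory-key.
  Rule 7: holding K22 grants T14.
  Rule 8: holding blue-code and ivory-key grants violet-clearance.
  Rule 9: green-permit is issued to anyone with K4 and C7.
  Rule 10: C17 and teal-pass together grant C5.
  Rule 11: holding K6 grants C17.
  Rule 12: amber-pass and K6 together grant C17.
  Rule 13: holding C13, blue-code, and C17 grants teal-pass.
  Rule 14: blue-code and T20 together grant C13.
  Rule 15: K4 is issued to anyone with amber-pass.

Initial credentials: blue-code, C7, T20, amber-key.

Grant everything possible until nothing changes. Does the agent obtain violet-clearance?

Holding blue-code and T20 grants C13 (Rule 14).
Holding C7 and C13 grants K6 (Rule 1).
Holding K6 grants C17 (Rule 11).
Holding C13, blue-code, and C17 grants teal-pass (Rule 13).
Holding C7 and teal-pass grants ivory-key (Rule 3).
Holding blue-code and ivory-key grants violet-clearance (Rule 8).

Yes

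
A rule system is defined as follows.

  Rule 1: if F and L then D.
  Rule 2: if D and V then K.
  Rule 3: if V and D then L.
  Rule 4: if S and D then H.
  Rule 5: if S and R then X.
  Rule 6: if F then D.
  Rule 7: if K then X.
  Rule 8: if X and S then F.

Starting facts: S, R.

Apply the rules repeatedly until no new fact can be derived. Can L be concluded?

L would need V and D (Rule 3), but V is never established.

No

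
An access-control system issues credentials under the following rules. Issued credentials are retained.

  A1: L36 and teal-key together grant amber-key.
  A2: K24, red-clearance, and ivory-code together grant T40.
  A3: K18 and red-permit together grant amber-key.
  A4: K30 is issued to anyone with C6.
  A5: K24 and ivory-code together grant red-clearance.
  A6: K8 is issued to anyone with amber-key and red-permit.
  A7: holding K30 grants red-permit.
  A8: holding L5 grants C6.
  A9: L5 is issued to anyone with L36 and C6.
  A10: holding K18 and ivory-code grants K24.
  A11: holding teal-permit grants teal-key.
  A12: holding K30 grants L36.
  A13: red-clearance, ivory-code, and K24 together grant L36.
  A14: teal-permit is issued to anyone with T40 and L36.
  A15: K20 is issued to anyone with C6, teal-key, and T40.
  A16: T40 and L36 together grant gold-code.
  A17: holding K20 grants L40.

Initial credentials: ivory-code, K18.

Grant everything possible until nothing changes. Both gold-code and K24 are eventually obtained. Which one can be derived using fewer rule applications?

K24

K24: Holding K18 and ivory-code grants K24 (A10). [1 rule application]
gold-code: Holding K18 and ivory-code grants K24 (A10). Holding K24 and ivory-code grants red-clearance (A5). Holding red-clearance, ivory-code, and K24 grants L36 (A13). Holding K24, red-clearance, and ivory-code grants T40 (A2). Holding T40 and L36 grants gold-code (A16). [5 rule applications]
K24 needs fewer.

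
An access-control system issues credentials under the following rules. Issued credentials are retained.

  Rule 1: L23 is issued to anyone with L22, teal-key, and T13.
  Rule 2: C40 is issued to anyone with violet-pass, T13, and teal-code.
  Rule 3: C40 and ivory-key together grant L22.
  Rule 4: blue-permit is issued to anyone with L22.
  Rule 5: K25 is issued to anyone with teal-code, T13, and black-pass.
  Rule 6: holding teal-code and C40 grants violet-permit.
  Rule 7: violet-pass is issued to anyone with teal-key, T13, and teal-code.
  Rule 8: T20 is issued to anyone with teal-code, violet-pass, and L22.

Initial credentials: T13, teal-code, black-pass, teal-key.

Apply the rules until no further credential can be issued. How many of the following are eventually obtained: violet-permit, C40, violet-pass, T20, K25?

Holding teal-code, T13, and black-pass grants K25 (Rule 5).
Holding teal-key, T13, and teal-code grants violet-pass (Rule 7).
Holding violet-pass, T13, and teal-code grants C40 (Rule 2).
Holding teal-code and C40 grants violet-permit (Rule 6).
violet-permit: reached.
C40: reached.
violet-pass: reached.
T20 would need teal-code, violet-pass, and L22 (Rule 8), but L22 is never granted.
K25: reached.
Reached: violet-permit, C40, violet-pass, and K25 — 4 of the 5.

4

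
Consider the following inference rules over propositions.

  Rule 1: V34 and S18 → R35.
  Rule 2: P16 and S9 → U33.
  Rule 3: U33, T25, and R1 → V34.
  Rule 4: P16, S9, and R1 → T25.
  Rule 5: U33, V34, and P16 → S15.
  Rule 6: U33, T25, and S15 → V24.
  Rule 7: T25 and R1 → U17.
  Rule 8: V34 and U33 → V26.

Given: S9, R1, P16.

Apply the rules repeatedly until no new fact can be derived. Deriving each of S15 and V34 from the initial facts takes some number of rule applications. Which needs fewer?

V34: From P16 and S9, Rule 2 gives U33. From P16, S9, and R1, Rule 4 gives T25. U33, T25, and R1 hold, so V34 follows (Rule 3). [3 rule applications]
S15: From P16 and S9, Rule 2 gives U33. P16, S9, and R1 hold, so T25 follows (Rule 4). From U33, T25, and R1, Rule 3 gives V34. U33, V34, and P16 hold, so S15 follows (Rule 5). [4 rule applications]
V34 needs fewer.

V34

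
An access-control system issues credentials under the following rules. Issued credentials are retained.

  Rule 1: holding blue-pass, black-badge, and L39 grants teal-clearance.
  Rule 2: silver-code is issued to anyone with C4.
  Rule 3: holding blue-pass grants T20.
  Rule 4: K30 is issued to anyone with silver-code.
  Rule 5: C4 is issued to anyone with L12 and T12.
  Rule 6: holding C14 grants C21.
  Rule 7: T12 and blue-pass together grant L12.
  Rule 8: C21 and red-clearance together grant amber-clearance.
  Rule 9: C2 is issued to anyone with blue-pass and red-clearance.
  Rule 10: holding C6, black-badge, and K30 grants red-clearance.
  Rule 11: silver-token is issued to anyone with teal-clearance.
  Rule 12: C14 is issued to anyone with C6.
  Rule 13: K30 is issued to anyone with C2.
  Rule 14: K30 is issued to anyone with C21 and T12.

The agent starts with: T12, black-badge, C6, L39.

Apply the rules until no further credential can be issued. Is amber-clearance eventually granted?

Holding C6 grants C14 (Rule 12).
Holding C14 grants C21 (Rule 6).
Holding C21 and T12 grants K30 (Rule 14).
Holding C6, black-badge, and K30 grants red-clearance (Rule 10).
Holding C21 and red-clearance grants amber-clearance (Rule 8).

Yes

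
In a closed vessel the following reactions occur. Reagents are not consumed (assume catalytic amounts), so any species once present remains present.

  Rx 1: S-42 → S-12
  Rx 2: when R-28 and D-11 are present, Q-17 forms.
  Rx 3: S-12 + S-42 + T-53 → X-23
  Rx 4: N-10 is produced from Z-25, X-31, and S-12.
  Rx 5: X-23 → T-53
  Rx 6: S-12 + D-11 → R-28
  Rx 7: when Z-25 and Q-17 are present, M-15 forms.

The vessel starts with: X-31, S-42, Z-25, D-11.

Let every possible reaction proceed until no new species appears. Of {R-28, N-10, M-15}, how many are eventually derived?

S-42 present → S-12 forms (Rx 1).
S-12 and D-11 present → R-28 forms (Rx 6).
Z-25, X-31, and S-12 present → N-10 forms (Rx 4).
R-28 and D-11 present → Q-17 forms (Rx 2).
Z-25 and Q-17 present → M-15 forms (Rx 7).
R-28: reached.
N-10: reached.
M-15: reached.
All 3 are reached.

3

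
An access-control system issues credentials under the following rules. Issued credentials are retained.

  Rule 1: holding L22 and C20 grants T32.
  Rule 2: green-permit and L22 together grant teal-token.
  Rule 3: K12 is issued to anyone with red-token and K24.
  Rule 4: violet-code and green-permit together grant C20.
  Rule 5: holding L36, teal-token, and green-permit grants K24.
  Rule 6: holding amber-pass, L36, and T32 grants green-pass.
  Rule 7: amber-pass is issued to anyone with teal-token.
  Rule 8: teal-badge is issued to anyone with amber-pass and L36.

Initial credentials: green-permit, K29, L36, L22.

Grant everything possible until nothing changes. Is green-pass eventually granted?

green-pass would need amber-pass, L36, and T32 (Rule 6), but T32 is never granted.

No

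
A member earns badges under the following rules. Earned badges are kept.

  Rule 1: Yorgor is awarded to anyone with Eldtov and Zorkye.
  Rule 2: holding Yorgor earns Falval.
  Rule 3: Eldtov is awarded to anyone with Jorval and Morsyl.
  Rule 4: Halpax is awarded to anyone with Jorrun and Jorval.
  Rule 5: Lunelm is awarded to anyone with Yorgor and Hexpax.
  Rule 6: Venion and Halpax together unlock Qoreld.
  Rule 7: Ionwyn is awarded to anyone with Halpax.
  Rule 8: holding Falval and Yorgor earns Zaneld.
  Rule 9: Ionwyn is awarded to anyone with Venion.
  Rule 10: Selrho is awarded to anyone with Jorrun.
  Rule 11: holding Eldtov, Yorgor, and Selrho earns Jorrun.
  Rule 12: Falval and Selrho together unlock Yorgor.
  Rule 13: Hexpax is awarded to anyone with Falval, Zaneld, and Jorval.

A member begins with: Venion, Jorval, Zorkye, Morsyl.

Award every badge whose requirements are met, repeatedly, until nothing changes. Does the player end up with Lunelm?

Yes

With Jorval and Morsyl, Eldtov is earned (Rule 3).
With Eldtov and Zorkye, Yorgor is earned (Rule 1).
With Yorgor, Falval is earned (Rule 2).
With Falval and Yorgor, Zaneld is earned (Rule 8).
With Falval, Zaneld, and Jorval, Hexpax is earned (Rule 13).
With Yorgor and Hexpax, Lunelm is earned (Rule 5).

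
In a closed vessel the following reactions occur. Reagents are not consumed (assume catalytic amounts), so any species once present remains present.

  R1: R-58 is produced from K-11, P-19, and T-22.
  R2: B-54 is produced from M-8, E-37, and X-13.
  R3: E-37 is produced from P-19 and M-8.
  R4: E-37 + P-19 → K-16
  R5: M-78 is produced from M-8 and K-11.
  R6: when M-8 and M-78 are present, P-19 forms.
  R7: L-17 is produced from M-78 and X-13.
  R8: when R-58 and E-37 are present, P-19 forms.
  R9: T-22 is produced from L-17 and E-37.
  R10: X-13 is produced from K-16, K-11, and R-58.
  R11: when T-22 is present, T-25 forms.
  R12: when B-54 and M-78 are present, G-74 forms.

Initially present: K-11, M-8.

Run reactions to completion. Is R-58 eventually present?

R-58 would need K-11, P-19, and T-22 (R1), but T-22 never forms.

No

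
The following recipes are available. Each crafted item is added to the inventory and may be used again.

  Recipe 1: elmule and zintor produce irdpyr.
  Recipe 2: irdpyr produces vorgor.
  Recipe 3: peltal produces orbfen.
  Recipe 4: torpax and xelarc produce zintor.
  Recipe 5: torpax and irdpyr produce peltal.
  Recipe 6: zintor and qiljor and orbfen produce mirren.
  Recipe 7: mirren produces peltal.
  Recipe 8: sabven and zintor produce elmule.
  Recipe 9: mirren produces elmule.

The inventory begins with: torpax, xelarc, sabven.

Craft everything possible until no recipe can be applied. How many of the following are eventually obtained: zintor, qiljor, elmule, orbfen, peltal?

4

torpax and xelarc → zintor (Recipe 4).
Using Recipe 8, sabven and zintor make elmule.
elmule and zintor → irdpyr (Recipe 1).
Using Recipe 5, torpax and irdpyr make peltal.
Using Recipe 3, peltal makes orbfen.
zintor: reached.
No rule produces qiljor, and it is not given.
elmule: reached.
orbfen: reached.
peltal: reached.
Reached: zintor, elmule, orbfen, and peltal — 4 of the 5.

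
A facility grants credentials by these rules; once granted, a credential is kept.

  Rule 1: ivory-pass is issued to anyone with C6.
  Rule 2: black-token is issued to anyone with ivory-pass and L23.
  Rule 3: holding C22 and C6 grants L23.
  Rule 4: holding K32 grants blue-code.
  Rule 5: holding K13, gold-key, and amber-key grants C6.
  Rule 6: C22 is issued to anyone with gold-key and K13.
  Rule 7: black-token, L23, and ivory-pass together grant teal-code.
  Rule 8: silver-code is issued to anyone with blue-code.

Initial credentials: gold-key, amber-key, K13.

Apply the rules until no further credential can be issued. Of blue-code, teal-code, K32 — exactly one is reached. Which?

teal-code

Holding gold-key and K13 grants C22 (Rule 6).
Holding K13, gold-key, and amber-key grants C6 (Rule 5).
Holding C6 grants ivory-pass (Rule 1).
Holding C22 and C6 grants L23 (Rule 3).
Holding ivory-pass and L23 grants black-token (Rule 2).
Holding black-token, L23, and ivory-pass grants teal-code (Rule 7).
blue-code would need K32 (Rule 4), but K32 is never granted. No rule produces K32, and it is not given.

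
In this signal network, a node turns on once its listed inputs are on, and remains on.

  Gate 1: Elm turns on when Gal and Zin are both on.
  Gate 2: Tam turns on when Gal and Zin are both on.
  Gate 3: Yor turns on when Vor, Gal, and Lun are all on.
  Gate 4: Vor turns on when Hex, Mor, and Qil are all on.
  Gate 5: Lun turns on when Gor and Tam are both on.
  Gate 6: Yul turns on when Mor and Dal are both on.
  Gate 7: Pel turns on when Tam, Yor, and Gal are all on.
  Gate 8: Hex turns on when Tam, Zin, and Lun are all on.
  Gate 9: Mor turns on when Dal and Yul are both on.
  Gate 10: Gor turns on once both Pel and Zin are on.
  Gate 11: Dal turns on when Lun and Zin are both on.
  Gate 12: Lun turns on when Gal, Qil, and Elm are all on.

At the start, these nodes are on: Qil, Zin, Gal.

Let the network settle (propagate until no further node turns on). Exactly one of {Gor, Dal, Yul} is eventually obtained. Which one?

Dal

Gal and Zin are on, so Elm turns on (Gate 1).
Gal, Qil, and Elm are on, so Lun turns on (Gate 12).
Gate 11: Lun and Zin on → Dal on.
Yul would need Mor and Dal (Gate 6), but Mor never turns on. Gor would need Pel and Zin (Gate 10), but Pel never turns on.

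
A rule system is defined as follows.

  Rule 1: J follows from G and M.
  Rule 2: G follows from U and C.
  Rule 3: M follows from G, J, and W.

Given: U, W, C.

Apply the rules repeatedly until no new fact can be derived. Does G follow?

Yes

From U and C, Rule 2 gives G.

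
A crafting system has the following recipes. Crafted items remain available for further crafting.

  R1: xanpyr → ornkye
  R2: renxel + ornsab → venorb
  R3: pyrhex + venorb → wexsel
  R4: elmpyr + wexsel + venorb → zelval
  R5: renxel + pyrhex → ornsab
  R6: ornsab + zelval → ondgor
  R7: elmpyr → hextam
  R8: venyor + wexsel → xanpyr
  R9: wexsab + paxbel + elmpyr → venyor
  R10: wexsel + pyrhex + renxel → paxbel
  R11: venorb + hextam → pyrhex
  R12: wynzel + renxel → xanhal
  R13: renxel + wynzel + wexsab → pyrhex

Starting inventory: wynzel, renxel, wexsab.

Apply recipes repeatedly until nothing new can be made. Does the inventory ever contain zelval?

zelval would need elmpyr, wexsel, and venorb (R4), but elmpyr is never obtained.

No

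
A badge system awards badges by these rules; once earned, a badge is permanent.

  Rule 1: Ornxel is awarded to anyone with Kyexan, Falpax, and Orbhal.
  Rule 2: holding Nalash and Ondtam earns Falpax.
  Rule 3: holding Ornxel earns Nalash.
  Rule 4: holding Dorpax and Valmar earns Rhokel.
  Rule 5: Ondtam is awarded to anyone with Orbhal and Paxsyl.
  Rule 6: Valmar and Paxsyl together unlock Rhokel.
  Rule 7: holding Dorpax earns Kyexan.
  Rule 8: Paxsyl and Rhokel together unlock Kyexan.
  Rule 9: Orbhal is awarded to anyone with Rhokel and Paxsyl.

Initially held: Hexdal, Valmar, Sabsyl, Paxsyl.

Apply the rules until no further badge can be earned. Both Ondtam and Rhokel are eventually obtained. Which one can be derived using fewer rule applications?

Rhokel

Rhokel: With Valmar and Paxsyl, Rhokel is earned (Rule 6). [1 rule application]
Ondtam: With Valmar and Paxsyl, Rhokel is earned (Rule 6). With Rhokel and Paxsyl, Orbhal is earned (Rule 9). With Orbhal and Paxsyl, Ondtam is earned (Rule 5). [3 rule applications]
Rhokel needs fewer.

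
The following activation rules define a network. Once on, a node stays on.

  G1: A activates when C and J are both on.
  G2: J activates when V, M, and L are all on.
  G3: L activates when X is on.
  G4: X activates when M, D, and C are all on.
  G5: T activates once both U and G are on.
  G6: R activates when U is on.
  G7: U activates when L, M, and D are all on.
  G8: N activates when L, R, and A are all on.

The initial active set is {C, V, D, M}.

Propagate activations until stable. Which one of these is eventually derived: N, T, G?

M, D, and C are on, so X activates (G4).
X is on, so L activates (G3).
G7: L, M, and D on → U on.
V, M, and L are on, so J activates (G2).
C and J are on, so A activates (G1).
U is on, so R activates (G6).
G8: L, R, and A on → N on.
T would need U and G (G5), but G never turns on. No rule produces G, and it is not given.

N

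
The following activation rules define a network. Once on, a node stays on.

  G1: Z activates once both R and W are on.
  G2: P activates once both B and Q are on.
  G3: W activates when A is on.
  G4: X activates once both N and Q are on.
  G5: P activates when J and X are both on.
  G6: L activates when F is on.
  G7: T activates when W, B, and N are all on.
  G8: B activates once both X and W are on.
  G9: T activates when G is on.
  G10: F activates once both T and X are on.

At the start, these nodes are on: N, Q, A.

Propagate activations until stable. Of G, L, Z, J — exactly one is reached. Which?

G3: A on → W on.
G4: N and Q on → X on.
G8: X and W on → B on.
G7: W, B, and N on → T on.
T and X are on, so F activates (G10).
F is on, so L activates (G6).
No rule produces J, and it is not given. No rule produces G, and it is not given. Z would need R and W (G1), but R never turns on.

L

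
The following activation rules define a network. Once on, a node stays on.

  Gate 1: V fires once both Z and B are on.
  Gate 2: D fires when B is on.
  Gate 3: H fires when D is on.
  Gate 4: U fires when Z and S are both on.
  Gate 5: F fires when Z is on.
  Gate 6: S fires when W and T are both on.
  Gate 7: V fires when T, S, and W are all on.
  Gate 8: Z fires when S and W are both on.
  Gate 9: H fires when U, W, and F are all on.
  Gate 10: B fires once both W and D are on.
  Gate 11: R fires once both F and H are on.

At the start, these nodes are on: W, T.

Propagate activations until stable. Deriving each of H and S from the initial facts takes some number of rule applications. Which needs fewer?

S: Gate 6: W and T on → S on. [1 rule application]
H: Gate 6: W and T on → S on. S and W are on, so Z fires (Gate 8). Gate 4: Z and S on → U on. Z is on, so F fires (Gate 5). Gate 9: U, W, and F on → H on. [5 rule applications]
S needs fewer.

S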